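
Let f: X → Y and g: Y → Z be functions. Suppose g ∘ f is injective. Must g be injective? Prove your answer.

No. Take X = {0}, Y = {0, 1, 2, 3}, Z = {0, 1, 2, 3}, f(a) = a for each a ∈ X, and g(b) = 2 if b ∈ {2, 3} else g(b) = b.
Then g ∘ f = f is injective (X ⊂ Y and f is the inclusion), but g(2) = g(3) = 2 with 2 ≠ 3, so g is not injective.

not injective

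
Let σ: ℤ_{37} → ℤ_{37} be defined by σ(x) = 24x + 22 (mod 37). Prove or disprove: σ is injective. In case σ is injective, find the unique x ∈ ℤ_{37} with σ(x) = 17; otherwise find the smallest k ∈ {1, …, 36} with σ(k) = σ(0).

26

Suppose σ(u) = σ(v) in ℤ_{37}. Then 24u + 22 ≡ 24v + 22 (mod 37), therefore 24(u − v) ≡ 0 (mod 37).
Since gcd(24, 37) = 1, 24 is invertible modulo 37, thus u − v ≡ 0 (mod 37), i.e. u = v.
Hence σ is injective.
We now compute 24⁻¹ mod 37 explicitly. Euclid's algorithm: 37 = 1·24 + 13, 24 = 1·13 + 11, 13 = 1·11 + 2, 11 = 5·2 + 1; back-substituting gives 1 = 17·24 − 11·37, so 24⁻¹ ≡ 17 (mod 37).
Since σ is injective, we find σ⁻¹(17): we need 24x ≡ 17 − 22 ≡ 32 (mod 37). Using 24⁻¹ = 17: x ≡ 17·32 = 544 = 14·37 + 26, so x = 26.
Check: σ(26) = 24·26 + 22 = 646 = 17·37 + 17 ≡ 17 (mod 37).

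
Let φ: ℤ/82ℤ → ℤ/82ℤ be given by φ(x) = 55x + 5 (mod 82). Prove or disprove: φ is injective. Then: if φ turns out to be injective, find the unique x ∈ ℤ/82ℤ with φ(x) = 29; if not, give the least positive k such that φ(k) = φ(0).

Recall: φ is injective if φ(a) = φ(b) implies a = b.
If φ(a) = φ(b), then 55a ≡ 55b (mod 82). Because gcd(55, 82) = 1, we may cancel 55 to get a ≡ b (mod 82).
Therefore φ is injective.
We now compute 55⁻¹ mod 82 explicitly. Euclid's algorithm: 82 = 1·55 + 27, 55 = 2·27 + 1; back-substituting gives 1 = 3·55 − 2·82, so 55⁻¹ ≡ 3 (mod 82).
Since φ is injective, we find φ⁻¹(29): we need 55x ≡ 29 − 5 ≡ 24 (mod 82). Using 55⁻¹ = 3: x ≡ 3·24 = 72, so x = 72.
Check: φ(72) = 55·72 + 5 = 3965 = 48·82 + 29 ≡ 29 (mod 82).

72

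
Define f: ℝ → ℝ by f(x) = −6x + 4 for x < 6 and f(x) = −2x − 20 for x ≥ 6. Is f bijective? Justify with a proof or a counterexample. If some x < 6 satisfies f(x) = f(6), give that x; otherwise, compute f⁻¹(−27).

31/6

Both pieces are strictly decreasing (slopes −6 and −2), so each is injective on its own interval.
The left piece maps (−∞, 6) onto (−32, ∞); the right piece maps [6, ∞) onto (−∞, −32].
Since −32 = −32, the images partition ℝ: f is injective and surjective, hence bijective.
Because the two images are disjoint, no x < 6 has f(x) = f(6), so we compute f⁻¹(−27): −27 lies in (−32, ∞), so solve −6x + 4 = −27: x = (−27 − 4)/(−6) = 31/6.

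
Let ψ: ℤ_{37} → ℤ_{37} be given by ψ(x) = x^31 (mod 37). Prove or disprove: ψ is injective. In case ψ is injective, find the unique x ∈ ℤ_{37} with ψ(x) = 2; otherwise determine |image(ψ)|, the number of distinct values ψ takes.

17

Since 37 is prime, the nonzero elements of ℤ_{37} form a cyclic group of order 36.
As gcd(31, 36) = 1, raising to the 31st power is a bijection on this group: if x_1^31 ≡ x_2^31 then (x_1x_2^{−1})^31 = 1, and the only element of order dividing gcd(31, 36) = 1 is 1, so x_1 = x_2.
With ψ(0) = 0 this makes ψ injective on all of ℤ_{37}, hence bijective (finite equal-size domain and codomain). In particular ψ is injective.
Since ψ is injective, we find the preimage of 2. The inverse of x ↦ x^31 on (ℤ_{37})^× is x ↦ x^7, because 31·7 = 217 = 6·36 + 1 ≡ 1 (mod 36) and x^{36} = 1 for x ≠ 0 (Fermat). So ψ⁻¹(2) = 2^7 mod 37.
Repeated squaring mod 37: 2^1 ≡ 2, 2^2 ≡ 2² = 4, 2^4 ≡ 4² = 16. Since 7 = 4 + 2 + 1, 2^7 ≡ 16·4·2: 16·4 = 64 ≡ 27, then 27·2 = 54 ≡ 17. So 2^7 ≡ 17 (mod 37).
Hence ψ⁻¹(2) = 17.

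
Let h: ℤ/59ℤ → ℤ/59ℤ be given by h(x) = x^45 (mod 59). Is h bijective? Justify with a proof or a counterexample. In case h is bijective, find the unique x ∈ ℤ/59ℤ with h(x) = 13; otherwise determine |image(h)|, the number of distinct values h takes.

Since 59 is prime, the nonzero elements of ℤ/59ℤ form a cyclic group of order 58.
As gcd(45, 58) = 1, raising to the 45th power is a bijection on this group: if a^45 ≡ b^45 then (ab^{−1})^45 = 1, and the only element of order dividing gcd(45, 58) = 1 is 1, so a = b.
With h(0) = 0 this makes h injective on all of ℤ/59ℤ, hence bijective (finite equal-size domain and codomain). In particular h is bijective.
Since h is bijective, we find the preimage of 13. The inverse of x ↦ x^45 on (ℤ/59ℤ)^× is x ↦ x^49, because 45·49 = 2205 = 38·58 + 1 ≡ 1 (mod 58) and x^{58} = 1 for x ≠ 0 (Fermat). So h⁻¹(13) = 13^49 mod 59.
Repeated squaring mod 59: 13^1 ≡ 13, 13^2 ≡ 13² = 169 ≡ 51, 13^4 ≡ 51² = 2601 ≡ 5, 13^8 ≡ 5² = 25, 13^16 ≡ 25² = 625 ≡ 35, 13^32 ≡ 35² = 1225 ≡ 45. Since 49 = 32 + 16 + 1, 13^49 ≡ 45·35·13: 45·35 = 1575 ≡ 41, then 41·13 = 533 ≡ 2. So 13^49 ≡ 2 (mod 59).
Hence h⁻¹(13) = 2.

2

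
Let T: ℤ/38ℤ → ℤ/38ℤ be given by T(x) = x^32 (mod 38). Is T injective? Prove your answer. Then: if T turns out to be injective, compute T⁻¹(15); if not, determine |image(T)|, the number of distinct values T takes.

20

T(18): Repeated squaring mod 38: 18^1 ≡ 18, 18^2 ≡ 18² = 324 ≡ 20, 18^4 ≡ 20² = 400 ≡ 20, 18^8 ≡ 20² = 400 ≡ 20, 18^16 ≡ 20² = 400 ≡ 20, 18^32 ≡ 20² = 400 ≡ 20. So 18^32 ≡ 20 (mod 38).
T(20): Repeated squaring mod 38: 20^1 ≡ 20, 20^2 ≡ 20² = 400 ≡ 20, 20^4 ≡ 20² = 400 ≡ 20, 20^8 ≡ 20² = 400 ≡ 20, 20^16 ≡ 20² = 400 ≡ 20, 20^32 ≡ 20² = 400 ≡ 20. So 20^32 ≡ 20 (mod 38).
So T(18) = T(20) = 20 while 18 ≠ 20, thus T is not injective.
Since T is not injective, we determine |image(T)|. Computing x^32 mod 38 for each x (by repeated squaring, reducing mod 38 at every step), the values T(0), T(1), …, T(37) are: 0, 1, 6, 23, 36, 9, 24, 11, 26, 35, 16, 7, 30, 5, 28, 17, 4, 25, 20, 19, 20, 25, 4, 17, 28, 5, 30, 7, 16, 35, 26, 11, 24, 9, 36, 23, 6, 1.
The distinct values are {0, 1, 4, 5, 6, 7, 9, 11, 16, 17, 19, 20, 23, 24, 25, 26, 28, 30, 35, 36}; there are 20 of them.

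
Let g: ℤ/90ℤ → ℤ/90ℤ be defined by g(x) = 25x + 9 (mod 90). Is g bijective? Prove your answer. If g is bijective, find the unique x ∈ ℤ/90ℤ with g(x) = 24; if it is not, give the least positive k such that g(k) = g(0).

Recall that injectivity means: for all a, b in the domain, g(a) = g(b) implies a = b.
We have gcd(25, 90) = 5 > 1. Taking a = 0 and b = 18: g(0) = 9 and g(18) = 25·18 + 9 = 459 ≡ 9 (mod 90).
So g(0) = g(18) while 0 ≠ 18, hence g is not injective, hence not bijective.
Since g is not bijective, we find the least positive k with g(k) = g(0): this means 25k ≡ 0 (mod 90), i.e. 90 ∣ 25k. Since gcd(25, 90) = 5, dividing through by 5 this holds exactly when 18 ∣ 5k, and as gcd(5, 18) = 1, exactly when 18 ∣ k.
The smallest positive such k is 18.

18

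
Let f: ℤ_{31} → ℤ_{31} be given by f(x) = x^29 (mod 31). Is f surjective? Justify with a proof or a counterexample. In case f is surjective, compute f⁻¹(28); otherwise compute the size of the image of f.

Since 31 is prime, the nonzero elements of ℤ_{31} form a cyclic group of order 30.
As gcd(29, 30) = 1, raising to the 29th power is a bijection on this group: if a^29 ≡ b^29 then (ab^{−1})^29 = 1, and the only element of order dividing gcd(29, 30) = 1 is 1, so a = b.
With f(0) = 0 this makes f injective on all of ℤ_{31}, hence bijective (finite equal-size domain and codomain). In particular f is surjective.
Since f is surjective, we find the preimage of 28. The inverse of x ↦ x^29 on (ℤ_{31})^× is x ↦ x^29, because 29·29 = 841 = 28·30 + 1 ≡ 1 (mod 30) and x^{30} = 1 for x ≠ 0 (Fermat). So f⁻¹(28) = 28^29 mod 31.
Repeated squaring mod 31: 28^1 ≡ 28, 28^2 ≡ 28² = 784 ≡ 9, 28^4 ≡ 9² = 81 ≡ 19, 28^8 ≡ 19² = 361 ≡ 20, 28^16 ≡ 20² = 400 ≡ 28. Since 29 = 16 + 8 + 4 + 1, 28^29 ≡ 28·20·19·28: 28·20 = 560 ≡ 2, then 2·19 = 38 ≡ 7, then 7·28 = 196 ≡ 10. So 28^29 ≡ 10 (mod 31).
Hence f⁻¹(28) = 10.

10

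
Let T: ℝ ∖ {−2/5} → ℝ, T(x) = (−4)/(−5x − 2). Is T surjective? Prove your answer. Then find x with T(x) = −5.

-14/25

If T(x) = 0, cross-multiplying gives −5(−4) = 0(−5x − 2), which simplifies to 20 = 0 — false.  So 0 has no preimage and T is not surjective.
Solving T(x) = −5: cross-multiplying gives −4 = −5(−5x − 2), which rearranges to −25x = 14, so x = −14/25.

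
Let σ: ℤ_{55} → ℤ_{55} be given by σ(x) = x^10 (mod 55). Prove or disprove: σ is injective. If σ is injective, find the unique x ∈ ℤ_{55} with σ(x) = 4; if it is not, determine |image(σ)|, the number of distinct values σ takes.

6

σ(2): Repeated squaring mod 55: 2^1 ≡ 2, 2^2 ≡ 2² = 4, 2^4 ≡ 4² = 16, 2^8 ≡ 16² = 256 ≡ 36. Since 10 = 8 + 2, 2^10 ≡ 36·4: 36·4 = 144 ≡ 34. So 2^10 ≡ 34 (mod 55).
σ(3): Repeated squaring mod 55: 3^1 ≡ 3, 3^2 ≡ 3² = 9, 3^4 ≡ 9² = 81 ≡ 26, 3^8 ≡ 26² = 676 ≡ 16. Since 10 = 8 + 2, 3^10 ≡ 16·9: 16·9 = 144 ≡ 34. So 3^10 ≡ 34 (mod 55).
So σ(2) = σ(3) = 34 while 2 ≠ 3, thus σ is not injective.
Since σ is not injective, we determine |image(σ)|. Computing x^10 mod 55 for each x (by repeated squaring, reducing mod 55 at every step), the values σ(0), σ(1), …, σ(54) are: 0, 1, 34, 34, 1, 45, 1, 34, 34, 1, 45, 11, 34, 34, 1, 45, 1, 34, 34, 1, 45, 1, 44, 34, 1, 45, 1, 34, 34, 1, 45, 1, 34, 44, 1, 45, 1, 34, 34, 1, 45, 1, 34, 34, 11, 45, 1, 34, 34, 1, 45, 1, 34, 34, 1.
The distinct values are {0, 1, 11, 34, 44, 45}; there are 6 of them.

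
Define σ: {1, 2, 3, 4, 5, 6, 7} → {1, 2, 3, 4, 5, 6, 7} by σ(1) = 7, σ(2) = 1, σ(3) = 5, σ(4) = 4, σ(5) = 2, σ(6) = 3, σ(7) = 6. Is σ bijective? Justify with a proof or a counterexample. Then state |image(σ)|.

The values 7, 1, 5, 4, 2, 3, 6 are a permutation of {1, 2, 3, 4, 5, 6, 7}: each element appears exactly once.
So σ is injective and surjective, hence bijective.
The image of σ is {1, 2, 3, 4, 5, 6, 7}, which has 7 elements.

7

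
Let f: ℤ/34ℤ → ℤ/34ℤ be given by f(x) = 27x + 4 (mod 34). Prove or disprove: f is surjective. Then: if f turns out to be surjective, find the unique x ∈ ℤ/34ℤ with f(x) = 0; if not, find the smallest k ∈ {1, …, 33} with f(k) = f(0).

20

Since gcd(27, 34) = 1, 27 is invertible modulo 34. Euclid's algorithm: 34 = 1·27 + 7, 27 = 3·7 + 6, 7 = 1·6 + 1; back-substituting gives 1 = 29·27 − 23·34, so 27⁻¹ ≡ 29 (mod 34).
For any y ∈ ℤ/34ℤ, x = 29(y − 4) mod 34 satisfies f(x) = 27·29(y − 4) + 4 ≡ y (since 27·29 ≡ 1 mod 34). So every y has a preimage.
So f is surjective.
Since f is surjective, we compute f⁻¹(0): solve 27x + 4 ≡ 0 (mod 34), i.e. 27x ≡ 30 (mod 34).
Multiplying by 27⁻¹ = 29 gives x ≡ 29·30 = 870 = 25·34 + 20 ≡ 20 (mod 34).
Check: f(20) = 27·20 + 4 = 544 = 16·34 + 0 ≡ 0 (mod 34).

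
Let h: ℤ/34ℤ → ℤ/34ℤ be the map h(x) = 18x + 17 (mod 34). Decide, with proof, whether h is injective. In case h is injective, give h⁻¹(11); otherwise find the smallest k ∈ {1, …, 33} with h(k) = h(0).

We have gcd(18, 34) = 2 > 1. Taking s = 0 and t = 17: h(0) = 17 and h(17) = 18·17 + 17 = 323 ≡ 17 (mod 34).
So h(0) = h(17) while 0 ≠ 17, so h is not injective.
Since h is not injective, we find the least positive k with h(k) = h(0): this means 18k ≡ 0 (mod 34), i.e. 34 ∣ 18k. Since gcd(18, 34) = 2, dividing through by 2 this holds exactly when 17 ∣ 9k, and as gcd(9, 17) = 1, exactly when 17 ∣ k.
The smallest positive such k is 17.

17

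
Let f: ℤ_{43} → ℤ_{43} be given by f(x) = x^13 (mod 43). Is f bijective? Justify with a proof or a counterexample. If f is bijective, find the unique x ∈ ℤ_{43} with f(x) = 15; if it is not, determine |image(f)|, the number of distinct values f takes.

9

Since 43 is prime, the nonzero elements of ℤ_{43} form a cyclic group of order 42.
As gcd(13, 42) = 1, raising to the 13th power is a bijection on this group: if a^13 ≡ b^13 then (ab^{−1})^13 = 1, and the only element of order dividing gcd(13, 42) = 1 is 1, so a = b.
With f(0) = 0 this makes f injective on all of ℤ_{43}, hence bijective (finite equal-size domain and codomain). In particular f is bijective.
Since f is bijective, we find the preimage of 15. The inverse of x ↦ x^13 on (ℤ_{43})^× is x ↦ x^13, because 13·13 = 169 = 4·42 + 1 ≡ 1 (mod 42) and x^{42} = 1 for x ≠ 0 (Fermat). So f⁻¹(15) = 15^13 mod 43.
Repeated squaring mod 43: 15^1 ≡ 15, 15^2 ≡ 15² = 225 ≡ 10, 15^4 ≡ 10² = 100 ≡ 14, 15^8 ≡ 14² = 196 ≡ 24. Since 13 = 8 + 4 + 1, 15^13 ≡ 24·14·15: 24·14 = 336 ≡ 35, then 35·15 = 525 ≡ 9. So 15^13 ≡ 9 (mod 43).
Hence f⁻¹(15) = 9.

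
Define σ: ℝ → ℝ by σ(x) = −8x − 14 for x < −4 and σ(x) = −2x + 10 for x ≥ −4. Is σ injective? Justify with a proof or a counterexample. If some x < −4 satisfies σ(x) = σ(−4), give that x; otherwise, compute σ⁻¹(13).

-3/2

Both pieces are strictly decreasing (slopes −8 and −2), so each is injective on its own interval.
The left piece maps (−∞, −4) onto (18, ∞); the right piece maps [−4, ∞) onto (−∞, 18].
These images are disjoint, so no value is attained by both pieces. Therefore σ is injective.
Because the two images are disjoint, no x < −4 has σ(x) = σ(−4), so we compute σ⁻¹(13): 13 lies in (−∞, 18], so solve −2x + 10 = 13: x = (13 − 10)/(−2) = −3/2.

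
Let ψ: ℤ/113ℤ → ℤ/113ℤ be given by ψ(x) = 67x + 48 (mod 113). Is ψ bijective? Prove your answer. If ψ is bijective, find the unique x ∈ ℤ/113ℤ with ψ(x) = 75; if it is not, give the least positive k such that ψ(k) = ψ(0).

If ψ(a) = ψ(b), then 67a ≡ 67b (mod 113). Because gcd(67, 113) = 1, we may cancel 67 to get a ≡ b (mod 113).
We now compute 67⁻¹ mod 113 explicitly. Euclid's algorithm: 113 = 1·67 + 46, 67 = 1·46 + 21, 46 = 2·21 + 4, 21 = 5·4 + 1; back-substituting gives 1 = 27·67 − 16·113, so 67⁻¹ ≡ 27 (mod 113).
For any y ∈ ℤ/113ℤ, x = 27(y − 48) mod 113 satisfies ψ(x) = 67·27(y − 48) + 48 ≡ y (since 67·27 ≡ 1 mod 113). So every y has a preimage.
Thus ψ is bijective.
Since ψ is bijective, we find ψ⁻¹(75): we need 67x ≡ 75 − 48 ≡ 27 (mod 113). Using 67⁻¹ = 27: x ≡ 27·27 = 729 = 6·113 + 51, so x = 51.
Check: ψ(51) = 67·51 + 48 = 3465 = 30·113 + 75 ≡ 75 (mod 113).

51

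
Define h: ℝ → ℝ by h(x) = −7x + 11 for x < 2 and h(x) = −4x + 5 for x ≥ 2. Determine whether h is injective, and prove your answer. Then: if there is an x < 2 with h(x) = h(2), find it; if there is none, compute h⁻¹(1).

10/7

Both pieces are strictly decreasing (slopes −7 and −4), so each is injective on its own interval.
The left piece maps (−∞, 2) onto (−3, ∞); the right piece maps [2, ∞) onto (−∞, −3].
These images are disjoint, so no value is attained by both pieces. So h is injective.
Because the two images are disjoint, no x < 2 has h(x) = h(2), so we compute h⁻¹(1): 1 lies in (−3, ∞), so solve −7x + 11 = 1: x = (1 − 11)/(−7) = 10/7.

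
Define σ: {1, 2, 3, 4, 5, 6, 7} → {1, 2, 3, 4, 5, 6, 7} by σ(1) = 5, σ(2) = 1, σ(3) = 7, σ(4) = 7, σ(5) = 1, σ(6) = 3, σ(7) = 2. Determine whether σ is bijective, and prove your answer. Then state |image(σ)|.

σ(3) = 7 = σ(4) with 3 ≠ 4, so σ is not injective, hence not bijective.
The image of σ is {1, 2, 3, 5, 7}, which has 5 elements.

5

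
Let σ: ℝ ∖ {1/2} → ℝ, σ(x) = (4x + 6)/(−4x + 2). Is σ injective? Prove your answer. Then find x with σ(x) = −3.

Suppose σ(a) = σ(b). Cross-multiplying: (4a + 6)(−4b + 2) = (4b + 6)(−4a + 2).
Expanding both sides and cancelling the symmetric terms leaves 32·(a − b) = 0. Since 32 ≠ 0, a = b. Thus σ is injective.
Solving σ(x) = −3: cross-multiplying gives 4x + 6 = −3(−4x + 2), which rearranges to −8x = −12, so x = 3/2.

3/2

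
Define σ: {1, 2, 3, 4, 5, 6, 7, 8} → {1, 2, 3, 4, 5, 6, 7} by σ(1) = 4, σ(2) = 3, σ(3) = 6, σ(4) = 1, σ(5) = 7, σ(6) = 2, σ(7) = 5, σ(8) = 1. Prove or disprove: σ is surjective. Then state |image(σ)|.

Every element of the codomain has a preimage: 1 = σ(4), 2 = σ(6), 3 = σ(2), 4 = σ(1), 5 = σ(7), 6 = σ(3), 7 = σ(5).
Hence σ is surjective.
The image of σ is {1, 2, 3, 4, 5, 6, 7}, which has 7 elements.

7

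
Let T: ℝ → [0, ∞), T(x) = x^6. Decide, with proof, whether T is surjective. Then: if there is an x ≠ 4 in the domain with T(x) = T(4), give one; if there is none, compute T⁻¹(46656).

For any y ∈ [0, ∞), x = y^{1/6} ∈ ℝ satisfies x^6 = y, so T is surjective.
For the follow-up, such an x exists: taking x = −4 ∈ ℝ gives T(−4) = 4096 = T(4) with −4 ≠ 4.

-4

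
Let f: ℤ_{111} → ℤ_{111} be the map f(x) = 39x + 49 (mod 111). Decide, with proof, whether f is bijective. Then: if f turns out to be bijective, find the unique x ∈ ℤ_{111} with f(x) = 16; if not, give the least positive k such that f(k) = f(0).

37

We have gcd(39, 111) = 3 > 1. Taking u = 0 and v = 37: f(0) = 49 and f(37) = 39·37 + 49 = 1492 ≡ 49 (mod 111).
So f(0) = f(37) while 0 ≠ 37, hence f is not injective, hence not bijective.
Since f is not bijective, we find the least positive k with f(k) = f(0): this means 39k ≡ 0 (mod 111), i.e. 111 ∣ 39k. Since gcd(39, 111) = 3, dividing through by 3 this holds exactly when 37 ∣ 13k, and as gcd(13, 37) = 1, exactly when 37 ∣ k.
The smallest positive such k is 37.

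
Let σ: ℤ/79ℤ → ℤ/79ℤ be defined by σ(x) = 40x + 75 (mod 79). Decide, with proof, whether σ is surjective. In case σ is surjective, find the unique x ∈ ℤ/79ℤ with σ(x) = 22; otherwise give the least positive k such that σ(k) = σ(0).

52

Since gcd(40, 79) = 1, 40 is invertible modulo 79. Euclid's algorithm: 79 = 1·40 + 39, 40 = 1·39 + 1; back-substituting gives 1 = 2·40 − 1·79, so 40⁻¹ ≡ 2 (mod 79).
For any y ∈ ℤ/79ℤ, x = 2(y − 75) mod 79 satisfies σ(x) = 40·2(y − 75) + 75 ≡ y (since 40·2 ≡ 1 mod 79). So every y has a preimage.
Therefore σ is surjective.
Since σ is surjective, we find σ⁻¹(22): we need 40x ≡ 22 − 75 ≡ 26 (mod 79). Using 40⁻¹ = 2: x ≡ 2·26 = 52, so x = 52.
Check: σ(52) = 40·52 + 75 = 2155 = 27·79 + 22 ≡ 22 (mod 79).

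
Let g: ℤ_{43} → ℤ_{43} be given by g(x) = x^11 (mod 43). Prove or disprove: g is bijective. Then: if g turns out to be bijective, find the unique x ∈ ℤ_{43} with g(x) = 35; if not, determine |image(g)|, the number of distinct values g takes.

21

Since 43 is prime, the nonzero elements of ℤ_{43} form a cyclic group of order 42.
As gcd(11, 42) = 1, raising to the 11th power is a bijection on this group: if u^11 ≡ v^11 then (uv^{−1})^11 = 1, and the only element of order dividing gcd(11, 42) = 1 is 1, so u = v.
With g(0) = 0 this makes g injective on all of ℤ_{43}, hence bijective (finite equal-size domain and codomain). In particular g is bijective.
Since g is bijective, we find the preimage of 35. The inverse of x ↦ x^11 on (ℤ_{43})^× is x ↦ x^23, because 11·23 = 253 = 6·42 + 1 ≡ 1 (mod 42) and x^{42} = 1 for x ≠ 0 (Fermat). So g⁻¹(35) = 35^23 mod 43.
Repeated squaring mod 43: 35^1 ≡ 35, 35^2 ≡ 35² = 1225 ≡ 21, 35^4 ≡ 21² = 441 ≡ 11, 35^8 ≡ 11² = 121 ≡ 35, 35^16 ≡ 35² = 1225 ≡ 21. Since 23 = 16 + 4 + 2 + 1, 35^23 ≡ 21·11·21·35: 21·11 = 231 ≡ 16, then 16·21 = 336 ≡ 35, then 35·35 = 1225 ≡ 21. So 35^23 ≡ 21 (mod 43).
Hence g⁻¹(35) = 21.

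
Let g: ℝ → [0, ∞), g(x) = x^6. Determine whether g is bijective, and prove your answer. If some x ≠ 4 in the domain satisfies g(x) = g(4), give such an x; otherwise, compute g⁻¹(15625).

g(4) = 4096 = (−4)^6 = g(−4) (since 6 is even), with 4 ≠ −4. So g is not injective, hence not bijective.
For the follow-up, such an x exists: taking x = −4 ∈ ℝ gives g(−4) = 4096 = g(4) with −4 ≠ 4.

-4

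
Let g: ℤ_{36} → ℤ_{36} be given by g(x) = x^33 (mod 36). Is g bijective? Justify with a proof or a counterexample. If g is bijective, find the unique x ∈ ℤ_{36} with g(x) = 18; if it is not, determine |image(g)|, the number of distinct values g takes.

g(0) = 0^33 = 0.
g(6): Repeated squaring mod 36: 6^1 ≡ 6, 6^2 ≡ 6² = 36 ≡ 0, 6^4 ≡ 0² = 0, 6^8 ≡ 0² = 0, 6^16 ≡ 0² = 0, 6^32 ≡ 0² = 0. Since 33 = 32 + 1, 6^33 ≡ 0·6: 0·6 = 0. So 6^33 ≡ 0 (mod 36).
So g(0) = g(6) = 0 while 0 ≠ 6, therefore g is not injective, hence not bijective.
Since g is not bijective, we determine |image(g)|. Computing x^33 mod 36 for each x (by repeated squaring, reducing mod 36 at every step), the values g(0), g(1), …, g(35) are: 0, 1, 8, 27, 28, 17, 0, 19, 8, 9, 28, 35, 0, 1, 8, 27, 28, 17, 0, 19, 8, 9, 28, 35, 0, 1, 8, 27, 28, 17, 0, 19, 8, 9, 28, 35.
The distinct values are {0, 1, 8, 9, 17, 19, 27, 28, 35}; there are 9 of them.

9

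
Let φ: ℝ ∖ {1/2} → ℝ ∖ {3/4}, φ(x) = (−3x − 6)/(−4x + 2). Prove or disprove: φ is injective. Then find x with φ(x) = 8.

22/29

Suppose φ(s) = φ(t). Cross-multiplying: (−3s − 6)(−4t + 2) = (−3t − 6)(−4s + 2).
Expanding both sides and cancelling the symmetric terms leaves −30·(s − t) = 0. Since −30 ≠ 0, s = t. Therefore φ is injective.
Solving φ(x) = 8: cross-multiplying gives −3x − 6 = 8(−4x + 2), which rearranges to 29x = 22, so x = 22/29.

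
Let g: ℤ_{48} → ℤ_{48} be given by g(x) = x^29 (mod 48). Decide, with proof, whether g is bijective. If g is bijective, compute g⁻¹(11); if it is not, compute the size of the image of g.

27

g(0) = 0^29 = 0.
g(6): Repeated squaring mod 48: 6^1 ≡ 6, 6^2 ≡ 6² = 36, 6^4 ≡ 36² = 1296 ≡ 0, 6^8 ≡ 0² = 0, 6^16 ≡ 0² = 0. Since 29 = 16 + 8 + 4 + 1, 6^29 ≡ 0·0·0·6: 0·0 = 0, then 0·0 = 0, then 0·6 = 0. So 6^29 ≡ 0 (mod 48).
So g(0) = g(6) = 0 while 0 ≠ 6, so g is not injective, hence not bijective.
Since g is not bijective, we determine |image(g)|. Computing x^29 mod 48 for each x (by repeated squaring, reducing mod 48 at every step), the values g(0), g(1), …, g(47) are: 0, 1, 32, 3, 16, 5, 0, 7, 32, 9, 16, 11, 0, 13, 32, 15, 16, 17, 0, 19, 32, 21, 16, 23, 0, 25, 32, 27, 16, 29, 0, 31, 32, 33, 16, 35, 0, 37, 32, 39, 16, 41, 0, 43, 32, 45, 16, 47.
The distinct values are {0, 1, 3, 5, 7, 9, 11, 13, 15, 16, 17, 19, 21, 23, 25, 27, 29, 31, 32, 33, 35, 37, 39, 41, 43, 45, 47}; there are 27 of them.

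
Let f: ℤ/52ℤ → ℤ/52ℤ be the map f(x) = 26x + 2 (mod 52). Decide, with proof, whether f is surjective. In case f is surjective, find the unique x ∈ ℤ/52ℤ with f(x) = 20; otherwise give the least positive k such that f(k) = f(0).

2

By definition, f is surjective if every y in the codomain equals f(x) for some x in the domain.
Since gcd(26, 52) = 26, we have 26x ≡ 0 (mod 26) for all x, so f(x) ≡ 2 (mod 26).
But 0 ≢ 2 (mod 26), so 0 ∈ ℤ/52ℤ has no preimage. Hence f is not surjective.
Since f is not surjective, we find the least positive k with f(k) = f(0): this means 26k ≡ 0 (mod 52), i.e. 52 ∣ 26k. Since gcd(26, 52) = 26, dividing through by 26 this holds exactly when 2 ∣ k.
The smallest positive such k is 2.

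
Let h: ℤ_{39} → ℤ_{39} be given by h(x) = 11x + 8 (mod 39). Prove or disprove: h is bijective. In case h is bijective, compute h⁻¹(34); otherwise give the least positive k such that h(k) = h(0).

13

If h(u) = h(v), then 11u ≡ 11v (mod 39). Because gcd(11, 39) = 1, we may cancel 11 to get u ≡ v (mod 39).
We now compute 11⁻¹ mod 39 explicitly. Euclid's algorithm: 39 = 3·11 + 6, 11 = 1·6 + 5, 6 = 1·5 + 1; back-substituting gives 1 = 32·11 − 9·39, so 11⁻¹ ≡ 32 (mod 39).
Then y ↦ 32(y − 8) is a two-sided inverse to h, so every y ∈ ℤ_{39} has a preimage.
Therefore h is bijective.
Since h is bijective, we compute h⁻¹(34): solve 11x + 8 ≡ 34 (mod 39), i.e. 11x ≡ 26 (mod 39).
Multiplying by 11⁻¹ = 32 gives x ≡ 32·26 = 832 = 21·39 + 13 ≡ 13 (mod 39).
Check: h(13) = 11·13 + 8 = 151 = 3·39 + 34 ≡ 34 (mod 39).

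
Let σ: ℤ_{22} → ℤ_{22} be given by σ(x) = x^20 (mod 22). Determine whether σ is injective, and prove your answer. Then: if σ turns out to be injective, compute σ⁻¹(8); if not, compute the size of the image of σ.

σ(1) = 1^20 = 1.
σ(3): Repeated squaring mod 22: 3^1 ≡ 3, 3^2 ≡ 3² = 9, 3^4 ≡ 9² = 81 ≡ 15, 3^8 ≡ 15² = 225 ≡ 5, 3^16 ≡ 5² = 25 ≡ 3. Since 20 = 16 + 4, 3^20 ≡ 3·15: 3·15 = 45 ≡ 1. So 3^20 ≡ 1 (mod 22).
So σ(1) = σ(3) = 1 while 1 ≠ 3, hence σ is not injective.
Since σ is not injective, we determine |image(σ)|. Computing x^20 mod 22 for each x (by repeated squaring, reducing mod 22 at every step), the values σ(0), σ(1), …, σ(21) are: 0, 1, 12, 1, 12, 1, 12, 1, 12, 1, 12, 11, 12, 1, 12, 1, 12, 1, 12, 1, 12, 1.
The distinct values are {0, 1, 11, 12}; there are 4 of them.

4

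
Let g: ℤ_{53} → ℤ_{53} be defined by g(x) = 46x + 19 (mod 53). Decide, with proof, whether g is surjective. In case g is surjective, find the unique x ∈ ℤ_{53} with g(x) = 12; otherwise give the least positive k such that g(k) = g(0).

1

Recall that surjectivity means every element of the codomain has a preimage under g.
Since gcd(46, 53) = 1, 46 is invertible modulo 53. Euclid's algorithm: 53 = 1·46 + 7, 46 = 6·7 + 4, 7 = 1·4 + 3, 4 = 1·3 + 1; back-substituting gives 1 = 15·46 − 13·53, so 46⁻¹ ≡ 15 (mod 53).
Then y ↦ 15(y − 19) is a two-sided inverse to g, so every y ∈ ℤ_{53} has a preimage.
Hence g is surjective.
Since g is surjective, we compute g⁻¹(12): solve 46x + 19 ≡ 12 (mod 53), i.e. 46x ≡ 46 (mod 53).
Multiplying by 46⁻¹ = 15 gives x ≡ 15·46 = 690 = 13·53 + 1 ≡ 1 (mod 53).
Check: g(1) = 46·1 + 19 = 65 = 1·53 + 12 ≡ 12 (mod 53).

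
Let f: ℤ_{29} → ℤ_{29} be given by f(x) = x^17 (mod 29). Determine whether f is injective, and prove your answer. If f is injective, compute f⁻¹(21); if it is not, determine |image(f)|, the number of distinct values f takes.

Since 29 is prime, the nonzero elements of ℤ_{29} form a cyclic group of order 28.
As gcd(17, 28) = 1, raising to the 17th power is a bijection on this group: if u^17 ≡ v^17 then (uv^{−1})^17 = 1, and the only element of order dividing gcd(17, 28) = 1 is 1, so u = v.
With f(0) = 0 this makes f injective on all of ℤ_{29}, hence bijective (finite equal-size domain and codomain). In particular f is injective.
Since f is injective, we find the preimage of 21. The inverse of x ↦ x^17 on (ℤ_{29})^× is x ↦ x^5, because 17·5 = 85 = 3·28 + 1 ≡ 1 (mod 28) and x^{28} = 1 for x ≠ 0 (Fermat). So f⁻¹(21) = 21^5 mod 29.
Repeated squaring mod 29: 21^1 ≡ 21, 21^2 ≡ 21² = 441 ≡ 6, 21^4 ≡ 6² = 36 ≡ 7. Since 5 = 4 + 1, 21^5 ≡ 7·21: 7·21 = 147 ≡ 2. So 21^5 ≡ 2 (mod 29).
Hence f⁻¹(21) = 2.

2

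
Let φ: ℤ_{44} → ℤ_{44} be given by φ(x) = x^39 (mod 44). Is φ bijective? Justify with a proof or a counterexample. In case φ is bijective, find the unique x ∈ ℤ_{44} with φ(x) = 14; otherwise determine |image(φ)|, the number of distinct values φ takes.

33

φ(0) = 0^39 = 0.
φ(22): Repeated squaring mod 44: 22^1 ≡ 22, 22^2 ≡ 22² = 484 ≡ 0, 22^4 ≡ 0² = 0, 22^8 ≡ 0² = 0, 22^16 ≡ 0² = 0, 22^32 ≡ 0² = 0. Since 39 = 32 + 4 + 2 + 1, 22^39 ≡ 0·0·0·22: 0·0 = 0, then 0·0 = 0, then 0·22 = 0. So 22^39 ≡ 0 (mod 44).
So φ(0) = φ(22) = 0 while 0 ≠ 22, hence φ is not injective, hence not bijective.
Since φ is not bijective, we determine |image(φ)|. Computing x^39 mod 44 for each x (by repeated squaring, reducing mod 44 at every step), the values φ(0), φ(1), …, φ(43) are: 0, 1, 28, 15, 36, 9, 24, 19, 40, 5, 32, 11, 12, 17, 4, 3, 20, 13, 8, 7, 16, 21, 0, 23, 28, 37, 36, 31, 24, 41, 40, 27, 32, 33, 12, 39, 4, 25, 20, 35, 8, 29, 16, 43.
The distinct values are {0, 1, 3, 4, 5, 7, 8, 9, 11, 12, 13, 15, 16, 17, 19, 20, 21, 23, 24, 25, 27, 28, 29, 31, 32, 33, 35, 36, 37, 39, 40, 41, 43}; there are 33 of them.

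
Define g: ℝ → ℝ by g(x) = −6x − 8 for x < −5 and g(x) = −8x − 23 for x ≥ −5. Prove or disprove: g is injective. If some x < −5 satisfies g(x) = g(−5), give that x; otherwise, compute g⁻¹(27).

Both pieces are strictly decreasing (slopes −6 and −8), so each is injective on its own interval.
The left piece maps (−∞, −5) onto (22, ∞); the right piece maps [−5, ∞) onto (−∞, 17].
These images are disjoint, so no value is attained by both pieces. Therefore g is injective.
Because the two images are disjoint, no x < −5 has g(x) = g(−5), so we compute g⁻¹(27): 27 lies in (22, ∞), so solve −6x − 8 = 27: x = (27 + 8)/(−6) = −35/6.

-35/6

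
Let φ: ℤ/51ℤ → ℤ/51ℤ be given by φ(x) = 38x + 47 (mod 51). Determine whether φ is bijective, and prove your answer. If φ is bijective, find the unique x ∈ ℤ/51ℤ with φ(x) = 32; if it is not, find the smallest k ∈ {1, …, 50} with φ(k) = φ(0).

Recall: injectivity means: for all a, b in the domain, φ(a) = φ(b) implies a = b.
Suppose φ(a) = φ(b) in ℤ/51ℤ. Then 38a + 47 ≡ 38b + 47 (mod 51), so 38(a − b) ≡ 0 (mod 51).
Since gcd(38, 51) = 1, 38 is invertible modulo 51, so a − b ≡ 0 (mod 51), i.e. a = b.
We now compute 38⁻¹ mod 51 explicitly. Euclid's algorithm: 51 = 1·38 + 13, 38 = 2·13 + 12, 13 = 1·12 + 1; back-substituting gives 1 = 47·38 − 35·51, so 38⁻¹ ≡ 47 (mod 51).
Then y ↦ 47(y − 47) is a two-sided inverse to φ, so every y ∈ ℤ/51ℤ has a preimage.
Thus φ is bijective.
Since φ is bijective, we find φ⁻¹(32): we need 38x ≡ 32 − 47 ≡ 36 (mod 51). Using 38⁻¹ = 47: x ≡ 47·36 = 1692 = 33·51 + 9, so x = 9.
Check: φ(9) = 38·9 + 47 = 389 = 7·51 + 32 ≡ 32 (mod 51).

9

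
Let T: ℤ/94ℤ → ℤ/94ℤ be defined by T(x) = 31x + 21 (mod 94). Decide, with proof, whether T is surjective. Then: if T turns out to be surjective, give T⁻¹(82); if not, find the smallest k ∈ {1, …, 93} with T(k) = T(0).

By definition, T is surjective if every y in the codomain equals T(x) for some x in the domain.
Since gcd(31, 94) = 1, 31 is invertible modulo 94. Euclid's algorithm: 94 = 3·31 + 1; back-substituting gives 1 = 91·31 − 30·94, so 31⁻¹ ≡ 91 (mod 94).
For any y ∈ ℤ/94ℤ, x = 91(y − 21) mod 94 satisfies T(x) = 31·91(y − 21) + 21 ≡ y (since 31·91 ≡ 1 mod 94). So every y has a preimage.
Therefore T is surjective.
Since T is surjective, we compute T⁻¹(82): solve 31x + 21 ≡ 82 (mod 94), i.e. 31x ≡ 61 (mod 94).
Multiplying by 31⁻¹ = 91 gives x ≡ 91·61 = 5551 = 59·94 + 5 ≡ 5 (mod 94).
Check: T(5) = 31·5 + 21 = 176 = 1·94 + 82 ≡ 82 (mod 94).

5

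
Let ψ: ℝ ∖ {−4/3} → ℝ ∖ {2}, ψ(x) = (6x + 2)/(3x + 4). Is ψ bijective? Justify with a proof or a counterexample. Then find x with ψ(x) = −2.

-5/6

Suppose ψ(x_1) = ψ(x_2). Cross-multiplying: (6x_1 + 2)(3x_2 + 4) = (6x_2 + 2)(3x_1 + 4).
Expanding both sides and cancelling the symmetric terms leaves 18·(x_1 − x_2) = 0. Since 18 ≠ 0, x_1 = x_2. Hence ψ is injective.
For any y ≠ 2, solving y(3x + 4) = 6x + 2 for x gives a well-defined x ≠ −4/3. So ψ is surjective.
Therefore ψ is bijective.
Solving ψ(x) = −2: cross-multiplying gives 6x + 2 = −2(3x + 4), which rearranges to 12x = −10, so x = −5/6.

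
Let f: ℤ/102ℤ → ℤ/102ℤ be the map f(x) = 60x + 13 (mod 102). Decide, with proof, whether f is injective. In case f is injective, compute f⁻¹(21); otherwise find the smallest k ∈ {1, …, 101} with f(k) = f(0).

17

We have gcd(60, 102) = 6 > 1. Taking s = 0 and t = 17: f(0) = 13 and f(17) = 60·17 + 13 = 1033 ≡ 13 (mod 102).
So f(0) = f(17) while 0 ≠ 17, hence f is not injective.
Since f is not injective, we find the least positive k with f(k) = f(0): this means 60k ≡ 0 (mod 102), i.e. 102 ∣ 60k. Since gcd(60, 102) = 6, dividing through by 6 this holds exactly when 17 ∣ 10k, and as gcd(10, 17) = 1, exactly when 17 ∣ k.
The smallest positive such k is 17.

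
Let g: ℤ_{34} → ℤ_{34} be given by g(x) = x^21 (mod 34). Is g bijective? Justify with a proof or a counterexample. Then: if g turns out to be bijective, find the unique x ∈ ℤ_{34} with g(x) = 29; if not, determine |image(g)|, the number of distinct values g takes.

Computing x^21 mod 34 for each x (by repeated squaring, reducing mod 34 at every step), the values g(0), g(1), …, g(33) are: 0, 1, 32, 5, 4, 31, 24, 11, 26, 25, 6, 27, 20, 13, 12, 19, 16, 17, 18, 15, 22, 21, 14, 7, 28, 9, 8, 23, 10, 3, 30, 29, 2, 33.
Every element of ℤ_{34} appears exactly once in this list, so g is a bijection, and in particular bijective.
Since g is bijective, we read off the preimage of 29 from the same table: g(31) = 29, so g⁻¹(29) = 31.

31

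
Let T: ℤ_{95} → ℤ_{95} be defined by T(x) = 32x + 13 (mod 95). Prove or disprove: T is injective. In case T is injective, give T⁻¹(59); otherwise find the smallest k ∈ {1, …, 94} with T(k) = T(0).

43

Recall that T is injective when T(u) = T(v) forces u = v.
Suppose T(u) = T(v) in ℤ_{95}. Then 32u + 13 ≡ 32v + 13 (mod 95), so 32(u − v) ≡ 0 (mod 95).
Since gcd(32, 95) = 1, 32 is invertible modulo 95, hence u − v ≡ 0 (mod 95), i.e. u = v.
Thus T is injective.
We now compute 32⁻¹ mod 95 explicitly. Euclid's algorithm: 95 = 2·32 + 31, 32 = 1·31 + 1; back-substituting gives 1 = 3·32 − 1·95, so 32⁻¹ ≡ 3 (mod 95).
Since T is injective, we compute T⁻¹(59): solve 32x + 13 ≡ 59 (mod 95), i.e. 32x ≡ 46 (mod 95).
Multiplying by 32⁻¹ = 3 gives x ≡ 3·46 = 138 = 1·95 + 43 ≡ 43 (mod 95).
Check: T(43) = 32·43 + 13 = 1389 = 14·95 + 59 ≡ 59 (mod 95).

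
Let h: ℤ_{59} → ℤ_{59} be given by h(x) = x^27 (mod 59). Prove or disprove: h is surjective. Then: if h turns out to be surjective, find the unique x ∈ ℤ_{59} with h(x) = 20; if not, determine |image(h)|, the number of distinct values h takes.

48

Since 59 is prime, the nonzero elements of ℤ_{59} form a cyclic group of order 58.
As gcd(27, 58) = 1, raising to the 27th power is a bijection on this group: if a^27 ≡ b^27 then (ab^{−1})^27 = 1, and the only element of order dividing gcd(27, 58) = 1 is 1, so a = b.
With h(0) = 0 this makes h injective on all of ℤ_{59}, hence bijective (finite equal-size domain and codomain). In particular h is surjective.
Since h is surjective, we find the preimage of 20. The inverse of x ↦ x^27 on (ℤ_{59})^× is x ↦ x^43, because 27·43 = 1161 = 20·58 + 1 ≡ 1 (mod 58) and x^{58} = 1 for x ≠ 0 (Fermat). So h⁻¹(20) = 20^43 mod 59.
Repeated squaring mod 59: 20^1 ≡ 20, 20^2 ≡ 20² = 400 ≡ 46, 20^4 ≡ 46² = 2116 ≡ 51, 20^8 ≡ 51² = 2601 ≡ 5, 20^16 ≡ 5² = 25, 20^32 ≡ 25² = 625 ≡ 35. Since 43 = 32 + 8 + 2 + 1, 20^43 ≡ 35·5·46·20: 35·5 = 175 ≡ 57, then 57·46 = 2622 ≡ 26, then 26·20 = 520 ≡ 48. So 20^43 ≡ 48 (mod 59).
Hence h⁻¹(20) = 48.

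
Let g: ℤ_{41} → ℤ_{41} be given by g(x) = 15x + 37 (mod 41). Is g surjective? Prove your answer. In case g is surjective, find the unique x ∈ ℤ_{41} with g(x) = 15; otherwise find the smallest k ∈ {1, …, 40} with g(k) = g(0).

4

Since gcd(15, 41) = 1, 15 is invertible modulo 41. Euclid's algorithm: 41 = 2·15 + 11, 15 = 1·11 + 4, 11 = 2·4 + 3, 4 = 1·3 + 1; back-substituting gives 1 = 11·15 − 4·41, so 15⁻¹ ≡ 11 (mod 41).
Then y ↦ 11(y − 37) is a two-sided inverse to g, so every y ∈ ℤ_{41} has a preimage.
So g is surjective.
Since g is surjective, we find g⁻¹(15): we need 15x ≡ 15 − 37 ≡ 19 (mod 41). Using 15⁻¹ = 11: x ≡ 11·19 = 209 = 5·41 + 4, so x = 4.
Check: g(4) = 15·4 + 37 = 97 = 2·41 + 15 ≡ 15 (mod 41).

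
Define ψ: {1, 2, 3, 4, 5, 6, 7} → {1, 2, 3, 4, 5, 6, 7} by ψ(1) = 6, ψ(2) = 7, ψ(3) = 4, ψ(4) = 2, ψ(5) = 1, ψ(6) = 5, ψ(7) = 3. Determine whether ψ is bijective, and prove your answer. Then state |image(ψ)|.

7

The values 6, 7, 4, 2, 1, 5, 3 are a permutation of {1, 2, 3, 4, 5, 6, 7}: each element appears exactly once.
So ψ is injective and surjective, hence bijective.
The image of ψ is {1, 2, 3, 4, 5, 6, 7}, which has 7 elements.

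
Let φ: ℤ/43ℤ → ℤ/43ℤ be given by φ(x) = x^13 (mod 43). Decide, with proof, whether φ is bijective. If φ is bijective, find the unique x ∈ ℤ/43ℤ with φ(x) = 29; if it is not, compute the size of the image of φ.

18

Since 43 is prime, the nonzero elements of ℤ/43ℤ form a cyclic group of order 42.
As gcd(13, 42) = 1, raising to the 13th power is a bijection on this group: if a^13 ≡ b^13 then (ab^{−1})^13 = 1, and the only element of order dividing gcd(13, 42) = 1 is 1, so a = b.
With φ(0) = 0 this makes φ injective on all of ℤ/43ℤ, hence bijective (finite equal-size domain and codomain). In particular φ is bijective.
Since φ is bijective, we find the preimage of 29. The inverse of x ↦ x^13 on (ℤ/43ℤ)^× is x ↦ x^13, because 13·13 = 169 = 4·42 + 1 ≡ 1 (mod 42) and x^{42} = 1 for x ≠ 0 (Fermat). So φ⁻¹(29) = 29^13 mod 43.
Repeated squaring mod 43: 29^1 ≡ 29, 29^2 ≡ 29² = 841 ≡ 24, 29^4 ≡ 24² = 576 ≡ 17, 29^8 ≡ 17² = 289 ≡ 31. Since 13 = 8 + 4 + 1, 29^13 ≡ 31·17·29: 31·17 = 527 ≡ 11, then 11·29 = 319 ≡ 18. So 29^13 ≡ 18 (mod 43).
Hence φ⁻¹(29) = 18.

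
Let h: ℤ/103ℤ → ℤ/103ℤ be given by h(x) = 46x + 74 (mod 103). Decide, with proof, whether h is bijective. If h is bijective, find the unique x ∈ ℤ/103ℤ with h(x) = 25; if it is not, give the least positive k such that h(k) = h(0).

By definition, h is injective when h(s) = h(t) forces s = t.
If h(s) = h(t), then 46s ≡ 46t (mod 103). Because gcd(46, 103) = 1, we may cancel 46 to get s ≡ t (mod 103).
We now compute 46⁻¹ mod 103 explicitly. Euclid's algorithm: 103 = 2·46 + 11, 46 = 4·11 + 2, 11 = 5·2 + 1; back-substituting gives 1 = 56·46 − 25·103, so 46⁻¹ ≡ 56 (mod 103).
Then y ↦ 56(y − 74) is a two-sided inverse to h, so every y ∈ ℤ/103ℤ has a preimage.
Therefore h is bijective.
Since h is bijective, we compute h⁻¹(25): solve 46x + 74 ≡ 25 (mod 103), i.e. 46x ≡ 54 (mod 103).
Multiplying by 46⁻¹ = 56 gives x ≡ 56·54 = 3024 = 29·103 + 37 ≡ 37 (mod 103).
Check: h(37) = 46·37 + 74 = 1776 = 17·103 + 25 ≡ 25 (mod 103).

37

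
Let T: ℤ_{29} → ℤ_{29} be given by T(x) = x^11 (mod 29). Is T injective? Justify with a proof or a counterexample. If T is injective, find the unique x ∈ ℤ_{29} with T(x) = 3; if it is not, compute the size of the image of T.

Since 29 is prime, the nonzero elements of ℤ_{29} form a cyclic group of order 28.
As gcd(11, 28) = 1, raising to the 11th power is a bijection on this group: if a^11 ≡ b^11 then (ab^{−1})^11 = 1, and the only element of order dividing gcd(11, 28) = 1 is 1, so a = b.
With T(0) = 0 this makes T injective on all of ℤ_{29}, hence bijective (finite equal-size domain and codomain). In particular T is injective.
Since T is injective, we find the preimage of 3. The inverse of x ↦ x^11 on (ℤ_{29})^× is x ↦ x^23, because 11·23 = 253 = 9·28 + 1 ≡ 1 (mod 28) and x^{28} = 1 for x ≠ 0 (Fermat). So T⁻¹(3) = 3^23 mod 29.
Repeated squaring mod 29: 3^1 ≡ 3, 3^2 ≡ 3² = 9, 3^4 ≡ 9² = 81 ≡ 23, 3^8 ≡ 23² = 529 ≡ 7, 3^16 ≡ 7² = 49 ≡ 20. Since 23 = 16 + 4 + 2 + 1, 3^23 ≡ 20·23·9·3: 20·23 = 460 ≡ 25, then 25·9 = 225 ≡ 22, then 22·3 = 66 ≡ 8. So 3^23 ≡ 8 (mod 29).
Hence T⁻¹(3) = 8.

8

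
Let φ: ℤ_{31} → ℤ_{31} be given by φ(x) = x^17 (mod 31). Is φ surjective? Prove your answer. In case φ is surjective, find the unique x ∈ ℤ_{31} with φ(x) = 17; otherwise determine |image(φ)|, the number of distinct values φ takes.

13

Since 31 is prime, the nonzero elements of ℤ_{31} form a cyclic group of order 30.
As gcd(17, 30) = 1, raising to the 17th power is a bijection on this group: if s^17 ≡ t^17 then (st^{−1})^17 = 1, and the only element of order dividing gcd(17, 30) = 1 is 1, so s = t.
With φ(0) = 0 this makes φ injective on all of ℤ_{31}, hence bijective (finite equal-size domain and codomain). In particular φ is surjective.
Since φ is surjective, we find the preimage of 17. The inverse of x ↦ x^17 on (ℤ_{31})^× is x ↦ x^23, because 17·23 = 391 = 13·30 + 1 ≡ 1 (mod 30) and x^{30} = 1 for x ≠ 0 (Fermat). So φ⁻¹(17) = 17^23 mod 31.
Repeated squaring mod 31: 17^1 ≡ 17, 17^2 ≡ 17² = 289 ≡ 10, 17^4 ≡ 10² = 100 ≡ 7, 17^8 ≡ 7² = 49 ≡ 18, 17^16 ≡ 18² = 324 ≡ 14. Since 23 = 16 + 4 + 2 + 1, 17^23 ≡ 14·7·10·17: 14·7 = 98 ≡ 5, then 5·10 = 50 ≡ 19, then 19·17 = 323 ≡ 13. So 17^23 ≡ 13 (mod 31).
Hence φ⁻¹(17) = 13.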